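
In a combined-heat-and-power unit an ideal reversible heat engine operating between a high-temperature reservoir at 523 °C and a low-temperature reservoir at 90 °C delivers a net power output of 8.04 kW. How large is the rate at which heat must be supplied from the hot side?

Q̇_H ≈ 14.8 kW

T_H = 523 °C → 523 + 273.15 = 796.15 K.
T_C = 90 °C → 90 + 273.15 = 363.15 K.
For a reversible engine, η = 1 − T_C/T_H = 1 − 363.15/796.15 = 0.5439.
Q_H = W/η = 8.04/0.5439 = 14.8 kW.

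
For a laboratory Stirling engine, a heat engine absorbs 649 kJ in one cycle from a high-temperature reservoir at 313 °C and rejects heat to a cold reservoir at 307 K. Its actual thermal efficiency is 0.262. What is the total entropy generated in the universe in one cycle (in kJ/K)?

T_H = 313 °C → 313 + 273.15 = 586.15 K.
W = η·Q_H = 0.262 × 649 = 170.0 kJ, so Q_C = Q_H − W = 479.0 kJ.
Entropy balance on the reservoirs: −Q_H/T_H = -1.107 kJ/K, +Q_C/T_C = 1.560 kJ/K.
ΔS_univ = −Q_H/T_H + Q_C/T_C = 0.453 kJ/K (> 0, since η = 0.262 < η_Carnot = 0.476).

ΔS_univ ≈ 0.453 kJ/K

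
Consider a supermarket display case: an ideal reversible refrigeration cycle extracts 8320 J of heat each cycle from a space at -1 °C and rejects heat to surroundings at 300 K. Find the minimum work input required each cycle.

T_C = -1 °C → -1 + 273.15 = 272.15 K.
The reversible coefficient of performance is COP_R = T_C/(T_H − T_C) = 272.15/27.85 = 9.7720.
W = Q_C/COP_R = 8320/9.7720 = 851 J.

W_in ≈ 851 J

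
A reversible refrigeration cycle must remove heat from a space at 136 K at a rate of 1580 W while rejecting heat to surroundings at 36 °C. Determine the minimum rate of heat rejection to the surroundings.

Q̇_H ≈ 3592 W

T_H = 36 °C → 36 + 273.15 = 309.15 K.
For a reversible cycle Q_H/Q_C = T_H/T_C, so Q_H = Q_C·T_H/T_C = 1580 × 309.15/136.00 = 3592 W.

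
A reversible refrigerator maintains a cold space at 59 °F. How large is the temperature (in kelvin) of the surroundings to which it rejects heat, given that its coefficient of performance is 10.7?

T_H ≈ 315.1 K

T_C = 59 °F → (59 − 32) × 5/9 = 15.00 °C = 288.15 K.
COP_R = T_C/(T_H − T_C) ⇒ T_H = T_C·(1 + 1/COP_R) = 288.15 × (1 + 1/10.7) = 315.1 K.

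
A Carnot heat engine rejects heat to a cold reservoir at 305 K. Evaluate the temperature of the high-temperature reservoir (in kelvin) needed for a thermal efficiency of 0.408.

T_H ≈ 515 K

From η = 1 − T_C/T_H, solving for T_H gives T_H = T_C/(1 − η) = 305.00/(1 − 0.408) = 515 K.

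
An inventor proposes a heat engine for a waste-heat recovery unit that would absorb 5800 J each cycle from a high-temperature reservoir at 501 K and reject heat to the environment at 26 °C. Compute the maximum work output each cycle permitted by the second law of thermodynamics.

W_max ≈ 2340 J

T_C = 26 °C → 26 + 273.15 = 299.15 K.
No engine can exceed the Carnot limit: η_max = 1 − T_C/T_H = 1 − 299.15/501.00 = 0.4029.
W_max = η_max · Q_H = 0.4029 × 5800 = 2340 J.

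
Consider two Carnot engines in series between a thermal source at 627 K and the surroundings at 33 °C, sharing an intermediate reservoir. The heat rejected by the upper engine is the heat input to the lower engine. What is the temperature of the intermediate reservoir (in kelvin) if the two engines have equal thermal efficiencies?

T_C = 33 °C → 33 + 273.15 = 306.15 K.
Equal efficiencies require 1 − T_m/T_H = 1 − T_C/T_m, i.e. T_m/T_H = T_C/T_m, so T_m = √(T_H·T_C) = √(627.00 × 306.15) = 438 K.

T_m ≈ 438 K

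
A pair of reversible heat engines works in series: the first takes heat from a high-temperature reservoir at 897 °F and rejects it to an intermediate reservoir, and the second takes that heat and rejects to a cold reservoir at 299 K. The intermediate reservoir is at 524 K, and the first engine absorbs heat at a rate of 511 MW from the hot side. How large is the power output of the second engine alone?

Ẇ₂ ≈ 153 MW

T_H = 897 °F → (897 − 32) × 5/9 = 480.56 °C = 753.71 K.
Heat entering the second stage: Q_m = Q_H·(T_m/T_H) = 511 × 524.00/753.71 = 355 MW.
Second-stage efficiency η₂ = 1 − T_C/T_m = 1 − 299.00/524.00 = 0.4294, so W₂ = η₂·Q_m = 153 MW.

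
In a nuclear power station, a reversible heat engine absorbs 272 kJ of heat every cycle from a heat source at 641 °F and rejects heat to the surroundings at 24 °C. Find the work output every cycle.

W ≈ 140 kJ

T_H = 641 °F → (641 − 32) × 5/9 = 338.33 °C = 611.48 K.
T_C = 24 °C → 24 + 273.15 = 297.15 K.
For a reversible engine, η = 1 − T_C/T_H = 1 − 297.15/611.48 = 0.5141.
W = η·Q_H = 0.5141 × 272 = 140 kJ.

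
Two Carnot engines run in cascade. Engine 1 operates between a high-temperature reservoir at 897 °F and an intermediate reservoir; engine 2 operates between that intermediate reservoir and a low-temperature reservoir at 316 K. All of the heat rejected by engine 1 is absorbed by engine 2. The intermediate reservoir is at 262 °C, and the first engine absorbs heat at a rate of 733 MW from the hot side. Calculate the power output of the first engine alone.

T_H = 897 °F → (897 − 32) × 5/9 = 480.56 °C = 753.71 K.
T_m = 262 °C → 262 + 273.15 = 535.15 K.
First-stage efficiency η₁ = 1 − T_m/T_H = 1 − 535.15/753.71 = 0.2900.
W₁ = η₁·Q_H = 0.2900 × 733 = 213 MW.

Ẇ₁ ≈ 213 MW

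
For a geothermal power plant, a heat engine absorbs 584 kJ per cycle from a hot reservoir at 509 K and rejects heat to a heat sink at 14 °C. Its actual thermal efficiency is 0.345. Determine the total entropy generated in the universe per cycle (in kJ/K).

ΔS_univ ≈ 0.1848 kJ/K

T_C = 14 °C → 14 + 273.15 = 287.15 K.
W = η·Q_H = 0.345 × 584 = 201.5 kJ, so Q_C = Q_H − W = 382.5 kJ.
The hot reservoir loses entropy Q_H/T_H = 584/509.00 = 1.147 kJ/K; the cold reservoir gains Q_C/T_C = 382.5/287.15 = 1.332 kJ/K.
ΔS_univ = −Q_H/T_H + Q_C/T_C = 0.1848 kJ/K (> 0, since η = 0.345 < η_Carnot = 0.436).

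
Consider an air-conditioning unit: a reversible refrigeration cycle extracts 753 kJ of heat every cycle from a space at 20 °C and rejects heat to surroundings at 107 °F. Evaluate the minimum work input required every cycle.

W_in ≈ 55.7 kJ

T_H = 107 °F → (107 − 32) × 5/9 = 41.67 °C = 314.82 K.
T_C = 20 °C → 20 + 273.15 = 293.15 K.
The reversible coefficient of performance is COP_R = T_C/(T_H − T_C) = 293.15/21.67 = 13.5300.
W = Q_C/COP_R = 753/13.5300 = 55.7 kJ.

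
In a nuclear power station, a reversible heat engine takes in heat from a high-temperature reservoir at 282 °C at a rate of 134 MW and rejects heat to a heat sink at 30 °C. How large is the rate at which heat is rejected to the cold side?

Q̇_C ≈ 73.2 MW

T_H = 282 °C → 282 + 273.15 = 555.15 K.
T_C = 30 °C → 30 + 273.15 = 303.15 K.
Since the cycle is reversible, η = 1 − T_C/T_H = 1 − 303.15/555.15 = 0.4539.
For a reversible cycle Q_C/Q_H = T_C/T_H, so Q_C = 134 × 303.15/555.15 = 73.2 MW.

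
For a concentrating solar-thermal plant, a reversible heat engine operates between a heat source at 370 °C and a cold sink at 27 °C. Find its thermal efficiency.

T_H = 370 °C → 370 + 273.15 = 643.15 K.
T_C = 27 °C → 27 + 273.15 = 300.15 K.
η_rev = 1 − T_C/T_H = 1 − 300.15/643.15 = 0.5333.

η ≈ 0.5333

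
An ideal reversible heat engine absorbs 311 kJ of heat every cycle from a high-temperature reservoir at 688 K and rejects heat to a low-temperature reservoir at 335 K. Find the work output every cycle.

W ≈ 160 kJ

For a reversible engine, η = 1 − T_C/T_H = 1 − 335.00/688.00 = 0.5131.
W = η·Q_H = 0.5131 × 311 = 160 kJ.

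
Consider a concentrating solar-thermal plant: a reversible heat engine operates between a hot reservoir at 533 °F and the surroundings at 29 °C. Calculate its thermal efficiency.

η ≈ 0.4521

T_H = 533 °F → (533 − 32) × 5/9 = 278.33 °C = 551.48 K.
T_C = 29 °C → 29 + 273.15 = 302.15 K.
η_rev = 1 − T_C/T_H = 1 − 302.15/551.48 = 0.4521.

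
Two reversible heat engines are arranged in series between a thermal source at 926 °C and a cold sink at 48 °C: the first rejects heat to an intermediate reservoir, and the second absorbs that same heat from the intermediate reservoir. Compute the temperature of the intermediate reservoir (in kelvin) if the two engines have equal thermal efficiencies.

T_m ≈ 620.6 K

T_H = 926 °C → 926 + 273.15 = 1199.15 K.
T_C = 48 °C → 48 + 273.15 = 321.15 K.
Equal efficiencies require 1 − T_m/T_H = 1 − T_C/T_m, i.e. T_m/T_H = T_C/T_m, so T_m = √(T_H·T_C) = √(1199.15 × 321.15) = 620.6 K.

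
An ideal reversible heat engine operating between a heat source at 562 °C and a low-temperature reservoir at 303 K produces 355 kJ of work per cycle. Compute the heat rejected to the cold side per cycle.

Q_C ≈ 202.1 kJ

T_H = 562 °C → 562 + 273.15 = 835.15 K.
Since the cycle is reversible, η = 1 − T_C/T_H = 1 − 303.00/835.15 = 0.6372.
Since Q_C/Q_H = T_C/T_H and Q_H = W/η, Q_C = W·T_C/(T_H − T_C) = 355 × 303.00/532.15 = 202.1 kJ.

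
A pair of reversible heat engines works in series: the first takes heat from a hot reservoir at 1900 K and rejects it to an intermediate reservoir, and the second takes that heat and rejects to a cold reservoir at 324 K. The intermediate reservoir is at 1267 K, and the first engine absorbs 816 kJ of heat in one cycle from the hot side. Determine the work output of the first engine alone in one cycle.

W₁ ≈ 271.9 kJ

First-stage efficiency η₁ = 1 − T_m/T_H = 1 − 1267.00/1900.00 = 0.3332.
W₁ = η₁·Q_H = 0.3332 × 816 = 271.9 kJ.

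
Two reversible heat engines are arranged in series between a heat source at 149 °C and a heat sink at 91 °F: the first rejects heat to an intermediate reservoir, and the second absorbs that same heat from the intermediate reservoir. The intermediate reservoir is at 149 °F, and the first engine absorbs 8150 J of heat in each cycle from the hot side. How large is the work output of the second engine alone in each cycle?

T_H = 149 °C → 149 + 273.15 = 422.15 K.
T_C = 91 °F → (91 − 32) × 5/9 = 32.78 °C = 305.93 K.
T_m = 149 °F → (149 − 32) × 5/9 = 65.00 °C = 338.15 K.
Heat entering the second stage: Q_m = Q_H·(T_m/T_H) = 8150 × 338.15/422.15 = 6528 J.
Second-stage efficiency η₂ = 1 − T_C/T_m = 1 − 305.93/338.15 = 0.0953, so W₂ = η₂·Q_m = 622.1 J.

W₂ ≈ 622.1 J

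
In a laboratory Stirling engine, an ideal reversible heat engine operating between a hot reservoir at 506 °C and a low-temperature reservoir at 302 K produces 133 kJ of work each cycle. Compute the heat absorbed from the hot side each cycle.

Q_H ≈ 217.2 kJ

T_H = 506 °C → 506 + 273.15 = 779.15 K.
For a reversible engine, η = 1 − T_C/T_H = 1 − 302.00/779.15 = 0.6124.
Q_H = W/η = 133/0.6124 = 217.2 kJ.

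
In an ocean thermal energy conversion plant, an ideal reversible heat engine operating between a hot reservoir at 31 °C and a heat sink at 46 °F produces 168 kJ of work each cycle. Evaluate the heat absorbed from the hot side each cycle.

Q_H ≈ 2200 kJ

T_H = 31 °C → 31 + 273.15 = 304.15 K.
T_C = 46 °F → (46 − 32) × 5/9 = 7.78 °C = 280.93 K.
The Carnot efficiency is η = 1 − T_C/T_H = 1 − 280.93/304.15 = 0.0764.
Q_H = W/η = 168/0.0764 = 2200 kJ.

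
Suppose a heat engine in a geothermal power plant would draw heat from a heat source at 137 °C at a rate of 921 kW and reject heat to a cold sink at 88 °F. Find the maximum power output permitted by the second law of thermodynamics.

T_H = 137 °C → 137 + 273.15 = 410.15 K.
T_C = 88 °F → (88 − 32) × 5/9 = 31.11 °C = 304.26 K.
The second-law ceiling is the Carnot efficiency, η_max = 1 − T_C/T_H = 1 − 304.26/410.15 = 0.2582.
W_max = η_max · Q_H = 0.2582 × 921 = 237.8 kW.

Ẇ_max ≈ 237.8 kW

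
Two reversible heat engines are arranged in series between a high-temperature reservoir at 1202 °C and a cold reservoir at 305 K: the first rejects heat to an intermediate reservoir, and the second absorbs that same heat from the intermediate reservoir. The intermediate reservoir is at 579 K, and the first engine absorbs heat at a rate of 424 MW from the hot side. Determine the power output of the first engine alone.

T_H = 1202 °C → 1202 + 273.15 = 1475.15 K.
First-stage efficiency η₁ = 1 − T_m/T_H = 1 − 579.00/1475.15 = 0.6075.
W₁ = η₁·Q_H = 0.6075 × 424 = 258 MW.

Ẇ₁ ≈ 258 MW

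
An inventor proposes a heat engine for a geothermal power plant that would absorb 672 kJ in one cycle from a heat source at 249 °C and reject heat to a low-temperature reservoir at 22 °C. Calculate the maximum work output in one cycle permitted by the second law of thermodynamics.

W_max ≈ 292.1 kJ

T_H = 249 °C → 249 + 273.15 = 522.15 K.
T_C = 22 °C → 22 + 273.15 = 295.15 K.
The second-law ceiling is the Carnot efficiency, η_max = 1 − T_C/T_H = 1 − 295.15/522.15 = 0.4347.
W_max = η_max · Q_H = 0.4347 × 672 = 292.1 kJ.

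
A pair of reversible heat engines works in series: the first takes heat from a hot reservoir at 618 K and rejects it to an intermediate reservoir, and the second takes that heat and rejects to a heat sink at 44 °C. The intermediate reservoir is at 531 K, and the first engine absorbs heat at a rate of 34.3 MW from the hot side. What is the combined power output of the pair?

T_C = 44 °C → 44 + 273.15 = 317.15 K.
Two reversible stages in series are equivalent to a single Carnot engine between T_H and T_C, so η_total = 1 − T_C/T_H = 1 − 317.15/618.00 = 0.4868.
W_total = η_total · Q_H = 0.4868 × 34.3 = 16.7 MW.

Ẇ_total ≈ 16.7 MW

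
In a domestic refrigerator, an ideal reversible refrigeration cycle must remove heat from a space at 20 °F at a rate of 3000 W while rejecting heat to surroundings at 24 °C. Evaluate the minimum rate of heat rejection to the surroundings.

T_H = 24 °C → 24 + 273.15 = 297.15 K.
T_C = 20 °F → (20 − 32) × 5/9 = -6.67 °C = 266.48 K.
For a reversible cycle Q_H/Q_C = T_H/T_C, so Q_H = Q_C·T_H/T_C = 3000 × 297.15/266.48 = 3350 W.

Q̇_H ≈ 3350 W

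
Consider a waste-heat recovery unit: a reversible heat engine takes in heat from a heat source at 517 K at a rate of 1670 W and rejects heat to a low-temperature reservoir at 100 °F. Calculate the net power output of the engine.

Ẇ ≈ 665.6 W

T_C = 100 °F → (100 − 32) × 5/9 = 37.78 °C = 310.93 K.
For a reversible engine, η = 1 − T_C/T_H = 1 − 310.93/517.00 = 0.3986.
W = η·Q_H = 0.3986 × 1670 = 665.6 W.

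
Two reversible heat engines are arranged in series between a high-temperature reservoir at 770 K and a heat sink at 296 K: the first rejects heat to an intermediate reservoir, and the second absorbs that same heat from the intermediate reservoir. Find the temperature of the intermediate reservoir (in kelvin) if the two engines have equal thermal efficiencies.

Equal efficiencies require 1 − T_m/T_H = 1 − T_C/T_m, i.e. T_m/T_H = T_C/T_m, so T_m = √(T_H·T_C) = √(770.00 × 296.00) = 477 K.

T_m ≈ 477 K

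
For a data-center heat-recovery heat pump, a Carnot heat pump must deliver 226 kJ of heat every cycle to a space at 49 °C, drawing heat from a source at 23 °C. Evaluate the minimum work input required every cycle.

W_in ≈ 18.2 kJ

T_H = 49 °C → 49 + 273.15 = 322.15 K.
T_C = 23 °C → 23 + 273.15 = 296.15 K.
For a reversible heat pump, COP_HP = T_H/(T_H − T_C) = 322.15/26.00 = 12.3904.
W = Q_H/COP_HP = 226/12.3904 = 18.2 kJ.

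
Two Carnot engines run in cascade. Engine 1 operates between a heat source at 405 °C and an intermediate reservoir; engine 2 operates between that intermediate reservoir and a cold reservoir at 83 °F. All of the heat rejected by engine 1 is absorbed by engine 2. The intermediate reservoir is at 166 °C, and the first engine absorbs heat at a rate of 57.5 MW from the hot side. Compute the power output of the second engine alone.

T_H = 405 °C → 405 + 273.15 = 678.15 K.
T_C = 83 °F → (83 − 32) × 5/9 = 28.33 °C = 301.48 K.
T_m = 166 °C → 166 + 273.15 = 439.15 K.
Heat entering the second stage: Q_m = Q_H·(T_m/T_H) = 57.5 × 439.15/678.15 = 37.2 MW.
Second-stage efficiency η₂ = 1 − T_C/T_m = 1 − 301.48/439.15 = 0.3135, so W₂ = η₂·Q_m = 11.7 MW.

Ẇ₂ ≈ 11.7 MW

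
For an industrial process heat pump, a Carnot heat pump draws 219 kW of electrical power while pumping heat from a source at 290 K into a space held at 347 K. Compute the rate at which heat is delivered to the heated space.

Q̇_H ≈ 1333 kW

For a reversible heat pump, COP_HP = T_H/(T_H − T_C) = 347.00/57.00 = 6.0877.
Q_H = COP_HP · W = 6.0877 × 219 = 1333 kW.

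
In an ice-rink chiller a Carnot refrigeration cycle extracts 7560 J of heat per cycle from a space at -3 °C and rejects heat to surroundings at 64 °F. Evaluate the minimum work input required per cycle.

T_H = 64 °F → (64 − 32) × 5/9 = 17.78 °C = 290.93 K.
T_C = -3 °C → -3 + 273.15 = 270.15 K.
For a reversible refrigerator, COP_R = T_C/(T_H − T_C) = 270.15/20.78 = 13.0019.
W = Q_C/COP_R = 7560/13.0019 = 581 J.

W_in ≈ 581 J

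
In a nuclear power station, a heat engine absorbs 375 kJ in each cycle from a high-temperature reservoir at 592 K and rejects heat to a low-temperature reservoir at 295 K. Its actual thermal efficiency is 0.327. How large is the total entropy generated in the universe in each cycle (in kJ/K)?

ΔS_univ ≈ 0.222 kJ/K

W = η·Q_H = 0.327 × 375 = 122.6 kJ, so Q_C = Q_H − W = 252.4 kJ.
Reservoir entropy changes: ΔS_H = −Q_H/T_H = −375/592.00 = -0.6334 kJ/K and ΔS_C = +Q_C/T_C = 252.4/295.00 = 0.8555 kJ/K.
ΔS_univ = −Q_H/T_H + Q_C/T_C = 0.222 kJ/K (> 0, since η = 0.327 < η_Carnot = 0.502).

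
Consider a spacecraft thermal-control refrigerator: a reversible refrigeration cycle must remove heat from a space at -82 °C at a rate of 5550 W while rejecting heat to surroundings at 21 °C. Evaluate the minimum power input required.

Ẇ_in ≈ 2990 W

T_H = 21 °C → 21 + 273.15 = 294.15 K.
T_C = -82 °C → -82 + 273.15 = 191.15 K.
The reversible coefficient of performance is COP_R = T_C/(T_H − T_C) = 191.15/103.00 = 1.8558.
W = Q_C/COP_R = 5550/1.8558 = 2990 W.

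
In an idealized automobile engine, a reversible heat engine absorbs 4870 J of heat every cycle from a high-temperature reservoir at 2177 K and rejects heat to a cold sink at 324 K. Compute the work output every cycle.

For a reversible engine, η = 1 − T_C/T_H = 1 − 324.00/2177.00 = 0.8512.
W = η·Q_H = 0.8512 × 4870 = 4150 J.

W ≈ 4150 J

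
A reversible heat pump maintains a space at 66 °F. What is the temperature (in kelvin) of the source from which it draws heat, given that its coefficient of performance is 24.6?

T_H = 66 °F → (66 − 32) × 5/9 = 18.89 °C = 292.04 K.
COP_HP = T_H/(T_H − T_C) ⇒ T_C = T_H·(COP_HP − 1)/COP_HP = 292.04 × (24.6 − 1)/24.6 = 280 K.

T_C ≈ 280 K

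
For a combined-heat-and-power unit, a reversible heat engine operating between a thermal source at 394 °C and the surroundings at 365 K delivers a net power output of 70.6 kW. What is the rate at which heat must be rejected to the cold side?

Q̇_C ≈ 85.29 kW

T_H = 394 °C → 394 + 273.15 = 667.15 K.
η_rev = 1 − T_C/T_H = 1 − 365.00/667.15 = 0.4529.
Since Q_C/Q_H = T_C/T_H and Q_H = W/η, Q_C = W·T_C/(T_H − T_C) = 70.6 × 365.00/302.15 = 85.29 kW.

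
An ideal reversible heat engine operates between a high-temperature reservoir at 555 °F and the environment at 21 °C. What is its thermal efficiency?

η ≈ 0.478

T_H = 555 °F → (555 − 32) × 5/9 = 290.56 °C = 563.71 K.
T_C = 21 °C → 21 + 273.15 = 294.15 K.
Since the cycle is reversible, η = 1 − T_C/T_H = 1 − 294.15/563.71 = 0.478.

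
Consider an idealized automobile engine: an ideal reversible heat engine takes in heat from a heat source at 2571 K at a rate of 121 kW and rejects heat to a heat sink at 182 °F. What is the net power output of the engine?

Ẇ ≈ 104.2 kW

T_C = 182 °F → (182 − 32) × 5/9 = 83.33 °C = 356.48 K.
For a reversible engine, η = 1 − T_C/T_H = 1 − 356.48/2571.00 = 0.8613.
W = η·Q_H = 0.8613 × 121 = 104.2 kW.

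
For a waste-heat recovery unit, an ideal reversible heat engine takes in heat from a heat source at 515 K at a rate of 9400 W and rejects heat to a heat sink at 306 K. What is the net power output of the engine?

Ẇ ≈ 3810 W

The Carnot efficiency is η = 1 − T_C/T_H = 1 − 306.00/515.00 = 0.4058.
W = η·Q_H = 0.4058 × 9400 = 3810 W.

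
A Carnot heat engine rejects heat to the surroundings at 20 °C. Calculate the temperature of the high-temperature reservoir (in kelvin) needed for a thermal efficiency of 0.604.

T_C = 20 °C → 20 + 273.15 = 293.15 K.
From η = 1 − T_C/T_H, solving for T_H gives T_H = T_C/(1 − η) = 293.15/(1 − 0.604) = 740 K.

T_H ≈ 740 K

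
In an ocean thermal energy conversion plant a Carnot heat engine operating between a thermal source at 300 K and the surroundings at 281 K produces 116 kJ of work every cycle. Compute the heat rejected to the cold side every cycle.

For a reversible engine, η = 1 − T_C/T_H = 1 − 281.00/300.00 = 0.0633.
Since Q_C/Q_H = T_C/T_H and Q_H = W/η, Q_C = W·T_C/(T_H − T_C) = 116 × 281.00/19.00 = 1720 kJ.

Q_C ≈ 1720 kJ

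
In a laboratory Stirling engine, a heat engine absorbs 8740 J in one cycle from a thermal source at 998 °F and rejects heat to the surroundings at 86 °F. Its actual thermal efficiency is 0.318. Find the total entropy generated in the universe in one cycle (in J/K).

T_H = 998 °F → (998 − 32) × 5/9 = 536.67 °C = 809.82 K.
T_C = 86 °F → (86 − 32) × 5/9 = 30.00 °C = 303.15 K.
W = η·Q_H = 0.318 × 8740 = 2779 J, so Q_C = Q_H − W = 5961 J.
Reservoir entropy changes: ΔS_H = −Q_H/T_H = −8740/809.82 = -10.79 J/K and ΔS_C = +Q_C/T_C = 5961/303.15 = 19.66 J/K.
ΔS_univ = −Q_H/T_H + Q_C/T_C = 8.87 J/K (> 0, since η = 0.318 < η_Carnot = 0.626).

ΔS_univ ≈ 8.87 J/K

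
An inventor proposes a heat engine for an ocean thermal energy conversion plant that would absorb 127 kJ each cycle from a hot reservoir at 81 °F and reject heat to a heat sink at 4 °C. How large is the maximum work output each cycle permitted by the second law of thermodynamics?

W_max ≈ 9.819 kJ

T_H = 81 °F → (81 − 32) × 5/9 = 27.22 °C = 300.37 K.
T_C = 4 °C → 4 + 273.15 = 277.15 K.
No engine can exceed the Carnot limit: η_max = 1 − T_C/T_H = 1 − 277.15/300.37 = 0.0773.
W_max = η_max · Q_H = 0.0773 × 127 = 9.819 kJ.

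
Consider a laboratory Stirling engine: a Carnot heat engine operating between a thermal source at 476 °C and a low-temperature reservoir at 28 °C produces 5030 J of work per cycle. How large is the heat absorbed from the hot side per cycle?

T_H = 476 °C → 476 + 273.15 = 749.15 K.
T_C = 28 °C → 28 + 273.15 = 301.15 K.
Since the cycle is reversible, η = 1 − T_C/T_H = 1 − 301.15/749.15 = 0.5980.
Q_H = W/η = 5030/0.5980 = 8410 J.

Q_H ≈ 8410 J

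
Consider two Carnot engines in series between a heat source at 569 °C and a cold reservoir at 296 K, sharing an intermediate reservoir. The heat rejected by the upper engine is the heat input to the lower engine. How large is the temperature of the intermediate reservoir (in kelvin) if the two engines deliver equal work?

T_m ≈ 569 K

T_H = 569 °C → 569 + 273.15 = 842.15 K.
For reversible stages Q_m = Q_H·(T_m/T_H). Setting W₁ = Q_H(1 − T_m/T_H) equal to W₂ = Q_m(1 − T_C/T_m) = Q_H·(T_m − T_C)/T_H gives T_H − T_m = T_m − T_C, so T_m = (T_H + T_C)/2 = (842.15 + 296.00)/2 = 569 K.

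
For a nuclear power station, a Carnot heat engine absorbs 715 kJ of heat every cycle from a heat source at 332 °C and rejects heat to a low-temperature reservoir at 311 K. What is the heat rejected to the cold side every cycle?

T_H = 332 °C → 332 + 273.15 = 605.15 K.
Since the cycle is reversible, η = 1 − T_C/T_H = 1 − 311.00/605.15 = 0.4861.
For a reversible cycle Q_C/Q_H = T_C/T_H, so Q_C = 715 × 311.00/605.15 = 367.5 kJ.

Q_C ≈ 367.5 kJ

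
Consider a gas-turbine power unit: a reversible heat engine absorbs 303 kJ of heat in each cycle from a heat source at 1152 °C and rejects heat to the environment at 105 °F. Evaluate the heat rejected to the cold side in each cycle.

Q_C ≈ 66.70 kJ

T_H = 1152 °C → 1152 + 273.15 = 1425.15 K.
T_C = 105 °F → (105 − 32) × 5/9 = 40.56 °C = 313.71 K.
Since the cycle is reversible, η = 1 − T_C/T_H = 1 − 313.71/1425.15 = 0.7799.
For a reversible cycle Q_C/Q_H = T_C/T_H, so Q_C = 303 × 313.71/1425.15 = 66.70 kJ.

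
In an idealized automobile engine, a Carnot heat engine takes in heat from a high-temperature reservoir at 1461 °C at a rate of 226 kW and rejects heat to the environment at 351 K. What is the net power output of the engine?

Ẇ ≈ 180 kW

T_H = 1461 °C → 1461 + 273.15 = 1734.15 K.
Carnot efficiency: η = 1 − T_C/T_H = 1 − 351.00/1734.15 = 0.7976.
W = η·Q_H = 0.7976 × 226 = 180 kW.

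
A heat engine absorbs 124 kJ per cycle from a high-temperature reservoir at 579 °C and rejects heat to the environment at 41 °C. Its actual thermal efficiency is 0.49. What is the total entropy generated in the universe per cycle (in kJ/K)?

ΔS_univ ≈ 0.05579 kJ/K

T_H = 579 °C → 579 + 273.15 = 852.15 K.
T_C = 41 °C → 41 + 273.15 = 314.15 K.
W = η·Q_H = 0.49 × 124 = 60.76 kJ, so Q_C = Q_H − W = 63.24 kJ.
Reservoir entropy changes: ΔS_H = −Q_H/T_H = −124/852.15 = -0.1455 kJ/K and ΔS_C = +Q_C/T_C = 63.24/314.15 = 0.2013 kJ/K.
ΔS_univ = −Q_H/T_H + Q_C/T_C = 0.05579 kJ/K (> 0, since η = 0.49 < η_Carnot = 0.631).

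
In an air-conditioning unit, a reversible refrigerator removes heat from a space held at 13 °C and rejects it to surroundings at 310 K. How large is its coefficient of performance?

COP_R ≈ 12.00

T_C = 13 °C → 13 + 273.15 = 286.15 K.
COP_R = T_C/(T_H − T_C) = 286.15/(310.00 − 286.15) = 12.00.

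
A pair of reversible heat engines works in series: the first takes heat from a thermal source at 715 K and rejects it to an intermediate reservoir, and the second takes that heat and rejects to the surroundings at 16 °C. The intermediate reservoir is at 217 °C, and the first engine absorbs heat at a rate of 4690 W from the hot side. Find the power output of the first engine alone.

Ẇ₁ ≈ 1475 W

T_C = 16 °C → 16 + 273.15 = 289.15 K.
T_m = 217 °C → 217 + 273.15 = 490.15 K.
First-stage efficiency η₁ = 1 − T_m/T_H = 1 − 490.15/715.00 = 0.3145.
W₁ = η₁·Q_H = 0.3145 × 4690 = 1475 W.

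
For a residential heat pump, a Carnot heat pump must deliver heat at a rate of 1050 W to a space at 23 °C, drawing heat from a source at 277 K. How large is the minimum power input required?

Ẇ_in ≈ 67.9 W

T_H = 23 °C → 23 + 273.15 = 296.15 K.
COP_HP = T_H/(T_H − T_C) = 296.15/19.15 = 15.4648.
W = Q_H/COP_HP = 1050/15.4648 = 67.9 W.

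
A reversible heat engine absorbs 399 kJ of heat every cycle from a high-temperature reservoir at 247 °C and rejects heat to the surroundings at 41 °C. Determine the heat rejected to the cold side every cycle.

Q_C ≈ 241.0 kJ

T_H = 247 °C → 247 + 273.15 = 520.15 K.
T_C = 41 °C → 41 + 273.15 = 314.15 K.
η_rev = 1 − T_C/T_H = 1 − 314.15/520.15 = 0.3960.
For a reversible cycle Q_C/Q_H = T_C/T_H, so Q_C = 399 × 314.15/520.15 = 241.0 kJ.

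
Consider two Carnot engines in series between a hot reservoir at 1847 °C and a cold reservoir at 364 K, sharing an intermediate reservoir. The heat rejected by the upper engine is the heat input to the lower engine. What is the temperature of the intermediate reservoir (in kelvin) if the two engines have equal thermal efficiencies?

T_m ≈ 878 K

T_H = 1847 °C → 1847 + 273.15 = 2120.15 K.
Equal efficiencies require 1 − T_m/T_H = 1 − T_C/T_m, i.e. T_m/T_H = T_C/T_m, so T_m = √(T_H·T_C) = √(2120.15 × 364.00) = 878 K.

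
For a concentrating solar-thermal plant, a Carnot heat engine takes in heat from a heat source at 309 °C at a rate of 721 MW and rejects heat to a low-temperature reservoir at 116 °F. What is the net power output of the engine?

T_H = 309 °C → 309 + 273.15 = 582.15 K.
T_C = 116 °F → (116 − 32) × 5/9 = 46.67 °C = 319.82 K.
η_rev = 1 − T_C/T_H = 1 − 319.82/582.15 = 0.4506.
W = η·Q_H = 0.4506 × 721 = 324.9 MW.

Ẇ ≈ 324.9 MW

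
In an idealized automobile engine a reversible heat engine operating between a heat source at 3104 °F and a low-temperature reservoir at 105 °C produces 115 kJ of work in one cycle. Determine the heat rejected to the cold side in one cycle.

T_H = 3104 °F → (3104 − 32) × 5/9 = 1706.67 °C = 1979.82 K.
T_C = 105 °C → 105 + 273.15 = 378.15 K.
η_rev = 1 − T_C/T_H = 1 − 378.15/1979.82 = 0.8090.
Since Q_C/Q_H = T_C/T_H and Q_H = W/η, Q_C = W·T_C/(T_H − T_C) = 115 × 378.15/1601.67 = 27.15 kJ.

Q_C ≈ 27.15 kJ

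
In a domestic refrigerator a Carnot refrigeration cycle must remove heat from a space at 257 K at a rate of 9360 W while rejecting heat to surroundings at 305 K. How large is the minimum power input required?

The reversible coefficient of performance is COP_R = T_C/(T_H − T_C) = 257.00/48.00 = 5.3542.
W = Q_C/COP_R = 9360/5.3542 = 1750 W.

Ẇ_in ≈ 1750 W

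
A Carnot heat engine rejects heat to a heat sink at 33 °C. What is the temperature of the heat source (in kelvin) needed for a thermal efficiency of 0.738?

T_C = 33 °C → 33 + 273.15 = 306.15 K.
From η = 1 − T_C/T_H, solving for T_H gives T_H = T_C/(1 − η) = 306.15/(1 − 0.738) = 1170 K.

T_H ≈ 1170 K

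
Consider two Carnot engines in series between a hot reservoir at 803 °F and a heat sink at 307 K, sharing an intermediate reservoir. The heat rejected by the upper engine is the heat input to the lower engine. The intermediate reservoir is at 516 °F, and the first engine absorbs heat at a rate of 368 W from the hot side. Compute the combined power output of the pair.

T_H = 803 °F → (803 − 32) × 5/9 = 428.33 °C = 701.48 K.
Two reversible stages in series are equivalent to a single Carnot engine between T_H and T_C, so η_total = 1 − T_C/T_H = 1 − 307.00/701.48 = 0.5624.
W_total = η_total · Q_H = 0.5624 × 368 = 207 W.

Ẇ_total ≈ 207 W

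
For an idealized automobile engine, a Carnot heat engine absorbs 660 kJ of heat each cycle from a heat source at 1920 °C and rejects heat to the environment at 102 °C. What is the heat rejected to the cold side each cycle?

T_H = 1920 °C → 1920 + 273.15 = 2193.15 K.
T_C = 102 °C → 102 + 273.15 = 375.15 K.
Carnot efficiency: η = 1 − T_C/T_H = 1 − 375.15/2193.15 = 0.8289.
For a reversible cycle Q_C/Q_H = T_C/T_H, so Q_C = 660 × 375.15/2193.15 = 112.9 kJ.

Q_C ≈ 112.9 kJ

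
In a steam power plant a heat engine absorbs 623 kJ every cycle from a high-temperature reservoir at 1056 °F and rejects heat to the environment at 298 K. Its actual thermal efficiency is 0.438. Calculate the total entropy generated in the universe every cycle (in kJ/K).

ΔS_univ ≈ 0.435 kJ/K

T_H = 1056 °F → (1056 − 32) × 5/9 = 568.89 °C = 842.04 K.
W = η·Q_H = 0.438 × 623 = 272.9 kJ, so Q_C = Q_H − W = 350.1 kJ.
Entropy balance on the reservoirs: −Q_H/T_H = -0.7399 kJ/K, +Q_C/T_C = 1.175 kJ/K.
ΔS_univ = −Q_H/T_H + Q_C/T_C = 0.435 kJ/K (> 0, since η = 0.438 < η_Carnot = 0.646).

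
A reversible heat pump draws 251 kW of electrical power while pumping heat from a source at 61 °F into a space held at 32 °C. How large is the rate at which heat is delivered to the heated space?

Q̇_H ≈ 4821 kW

T_H = 32 °C → 32 + 273.15 = 305.15 K.
T_C = 61 °F → (61 − 32) × 5/9 = 16.11 °C = 289.26 K.
Reversible heating COP: COP_HP = T_H/(T_H − T_C) = 305.15/15.89 = 19.2052.
Q_H = COP_HP · W = 19.2052 × 251 = 4821 kW.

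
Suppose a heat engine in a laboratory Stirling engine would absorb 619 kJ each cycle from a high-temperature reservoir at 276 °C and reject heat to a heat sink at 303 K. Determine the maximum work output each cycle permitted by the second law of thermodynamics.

W_max ≈ 277 kJ

T_H = 276 °C → 276 + 273.15 = 549.15 K.
No engine can exceed the Carnot limit: η_max = 1 − T_C/T_H = 1 − 303.00/549.15 = 0.4482.
W_max = η_max · Q_H = 0.4482 × 619 = 277 kJ.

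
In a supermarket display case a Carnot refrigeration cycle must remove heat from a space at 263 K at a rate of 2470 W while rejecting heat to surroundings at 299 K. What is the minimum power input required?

COP_R = T_C/(T_H − T_C) = 263.00/36.00 = 7.3056.
W = Q_C/COP_R = 2470/7.3056 = 338 W.

Ẇ_in ≈ 338 W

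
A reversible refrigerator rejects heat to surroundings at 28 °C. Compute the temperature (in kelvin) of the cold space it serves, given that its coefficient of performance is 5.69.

T_C ≈ 256.1 K

T_H = 28 °C → 28 + 273.15 = 301.15 K.
COP_R = T_C/(T_H − T_C) ⇒ T_C = T_H·COP_R/(1 + COP_R) = 301.15 × 5.69/(1 + 5.69) = 256.1 K.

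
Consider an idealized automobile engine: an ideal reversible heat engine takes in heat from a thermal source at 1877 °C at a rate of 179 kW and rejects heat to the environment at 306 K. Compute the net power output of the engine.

T_H = 1877 °C → 1877 + 273.15 = 2150.15 K.
Since the cycle is reversible, η = 1 − T_C/T_H = 1 − 306.00/2150.15 = 0.8577.
W = η·Q_H = 0.8577 × 179 = 154 kW.

Ẇ ≈ 154 kW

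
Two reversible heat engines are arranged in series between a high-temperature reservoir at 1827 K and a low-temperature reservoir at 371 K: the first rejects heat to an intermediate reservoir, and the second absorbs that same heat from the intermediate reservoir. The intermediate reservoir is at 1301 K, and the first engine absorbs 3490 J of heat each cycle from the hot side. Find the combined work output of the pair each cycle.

W_total ≈ 2780 J

Two reversible stages in series are equivalent to a single Carnot engine between T_H and T_C, so η_total = 1 − T_C/T_H = 1 − 371.00/1827.00 = 0.7969.
W_total = η_total · Q_H = 0.7969 × 3490 = 2780 J.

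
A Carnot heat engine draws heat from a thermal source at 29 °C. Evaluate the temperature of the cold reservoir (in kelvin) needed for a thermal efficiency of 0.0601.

T_C ≈ 284.0 K

T_H = 29 °C → 29 + 273.15 = 302.15 K.
From η = 1 − T_C/T_H, T_C = T_H·(1 − η) = 302.15 × (1 − 0.0601) = 284.0 K.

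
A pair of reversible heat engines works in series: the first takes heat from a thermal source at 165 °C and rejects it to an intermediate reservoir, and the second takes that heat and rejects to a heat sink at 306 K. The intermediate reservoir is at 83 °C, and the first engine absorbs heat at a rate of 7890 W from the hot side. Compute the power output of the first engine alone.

T_H = 165 °C → 165 + 273.15 = 438.15 K.
T_m = 83 °C → 83 + 273.15 = 356.15 K.
First-stage efficiency η₁ = 1 − T_m/T_H = 1 − 356.15/438.15 = 0.1872.
W₁ = η₁·Q_H = 0.1872 × 7890 = 1477 W.

Ẇ₁ ≈ 1477 W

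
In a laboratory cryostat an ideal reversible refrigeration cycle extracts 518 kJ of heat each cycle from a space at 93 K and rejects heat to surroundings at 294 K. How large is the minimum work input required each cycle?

W_in ≈ 1120 kJ

The reversible coefficient of performance is COP_R = T_C/(T_H − T_C) = 93.00/201.00 = 0.4627.
W = Q_C/COP_R = 518/0.4627 = 1120 kJ.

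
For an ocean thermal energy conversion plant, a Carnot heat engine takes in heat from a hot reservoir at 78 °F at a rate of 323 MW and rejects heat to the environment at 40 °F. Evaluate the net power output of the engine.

T_H = 78 °F → (78 − 32) × 5/9 = 25.56 °C = 298.71 K.
T_C = 40 °F → (40 − 32) × 5/9 = 4.44 °C = 277.59 K.
The Carnot efficiency is η = 1 − T_C/T_H = 1 − 277.59/298.71 = 0.0707.
W = η·Q_H = 0.0707 × 323 = 22.83 MW.

Ẇ ≈ 22.83 MW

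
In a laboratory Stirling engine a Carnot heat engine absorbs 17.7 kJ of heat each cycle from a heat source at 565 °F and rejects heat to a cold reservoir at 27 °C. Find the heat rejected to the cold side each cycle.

Q_C ≈ 9.333 kJ

T_H = 565 °F → (565 − 32) × 5/9 = 296.11 °C = 569.26 K.
T_C = 27 °C → 27 + 273.15 = 300.15 K.
η_rev = 1 − T_C/T_H = 1 − 300.15/569.26 = 0.4727.
For a reversible cycle Q_C/Q_H = T_C/T_H, so Q_C = 17.7 × 300.15/569.26 = 9.333 kJ.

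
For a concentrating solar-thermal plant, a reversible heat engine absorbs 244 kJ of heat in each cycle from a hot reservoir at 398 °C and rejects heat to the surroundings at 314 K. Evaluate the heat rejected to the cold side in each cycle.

T_H = 398 °C → 398 + 273.15 = 671.15 K.
The Carnot efficiency is η = 1 − T_C/T_H = 1 − 314.00/671.15 = 0.5321.
For a reversible cycle Q_C/Q_H = T_C/T_H, so Q_C = 244 × 314.00/671.15 = 114 kJ.

Q_C ≈ 114 kJ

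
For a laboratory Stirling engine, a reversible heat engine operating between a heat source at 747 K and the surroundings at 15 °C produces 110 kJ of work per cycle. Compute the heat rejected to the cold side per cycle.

T_C = 15 °C → 15 + 273.15 = 288.15 K.
Carnot efficiency: η = 1 − T_C/T_H = 1 − 288.15/747.00 = 0.6143.
Since Q_C/Q_H = T_C/T_H and Q_H = W/η, Q_C = W·T_C/(T_H − T_C) = 110 × 288.15/458.85 = 69.08 kJ.

Q_C ≈ 69.08 kJ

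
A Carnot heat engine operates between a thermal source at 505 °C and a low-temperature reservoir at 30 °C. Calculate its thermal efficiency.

T_H = 505 °C → 505 + 273.15 = 778.15 K.
T_C = 30 °C → 30 + 273.15 = 303.15 K.
Since the cycle is reversible, η = 1 − T_C/T_H = 1 − 303.15/778.15 = 0.610.

η ≈ 0.610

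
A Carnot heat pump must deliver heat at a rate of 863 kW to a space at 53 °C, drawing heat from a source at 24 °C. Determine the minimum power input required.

Ẇ_in ≈ 76.7 kW

T_H = 53 °C → 53 + 273.15 = 326.15 K.
T_C = 24 °C → 24 + 273.15 = 297.15 K.
COP_HP = T_H/(T_H − T_C) = 326.15/29.00 = 11.2466.
W = Q_H/COP_HP = 863/11.2466 = 76.7 kW.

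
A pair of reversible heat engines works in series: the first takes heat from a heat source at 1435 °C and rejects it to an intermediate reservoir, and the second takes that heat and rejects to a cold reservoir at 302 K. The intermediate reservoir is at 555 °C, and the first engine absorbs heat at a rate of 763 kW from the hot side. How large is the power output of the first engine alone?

Ẇ₁ ≈ 393.1 kW

T_H = 1435 °C → 1435 + 273.15 = 1708.15 K.
T_m = 555 °C → 555 + 273.15 = 828.15 K.
First-stage efficiency η₁ = 1 − T_m/T_H = 1 − 828.15/1708.15 = 0.5152.
W₁ = η₁·Q_H = 0.5152 × 763 = 393.1 kW.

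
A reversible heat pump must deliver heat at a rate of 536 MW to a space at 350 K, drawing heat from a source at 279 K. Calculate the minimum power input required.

Ẇ_in ≈ 109 MW

Reversible heating COP: COP_HP = T_H/(T_H − T_C) = 350.00/71.00 = 4.9296.
W = Q_H/COP_HP = 536/4.9296 = 109 MW.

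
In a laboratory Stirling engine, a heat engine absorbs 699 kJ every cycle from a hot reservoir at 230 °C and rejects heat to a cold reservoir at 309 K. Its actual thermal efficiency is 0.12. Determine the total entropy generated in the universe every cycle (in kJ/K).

T_H = 230 °C → 230 + 273.15 = 503.15 K.
W = η·Q_H = 0.12 × 699 = 83.88 kJ, so Q_C = Q_H − W = 615.1 kJ.
Entropy balance on the reservoirs: −Q_H/T_H = -1.389 kJ/K, +Q_C/T_C = 1.991 kJ/K.
ΔS_univ = −Q_H/T_H + Q_C/T_C = 0.6014 kJ/K (> 0, since η = 0.12 < η_Carnot = 0.386).

ΔS_univ ≈ 0.6014 kJ/K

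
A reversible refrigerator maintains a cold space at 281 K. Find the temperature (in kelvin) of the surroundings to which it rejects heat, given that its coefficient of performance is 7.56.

T_H ≈ 318.2 K

COP_R = T_C/(T_H − T_C) ⇒ T_H = T_C·(1 + 1/COP_R) = 281.00 × (1 + 1/7.56) = 318.2 K.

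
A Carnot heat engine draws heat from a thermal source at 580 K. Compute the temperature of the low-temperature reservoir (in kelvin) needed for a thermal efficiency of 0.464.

From η = 1 − T_C/T_H, T_C = T_H·(1 − η) = 580.00 × (1 − 0.464) = 311 K.

T_C ≈ 311 K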